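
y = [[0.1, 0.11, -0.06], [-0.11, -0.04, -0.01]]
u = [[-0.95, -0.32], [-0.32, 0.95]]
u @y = [[-0.06,-0.09,0.06],  [-0.14,-0.07,0.01]]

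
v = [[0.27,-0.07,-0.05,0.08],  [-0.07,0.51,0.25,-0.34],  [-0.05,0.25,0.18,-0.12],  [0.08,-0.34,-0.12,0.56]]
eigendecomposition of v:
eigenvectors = [[0.16, -0.07, -0.87, 0.45], [-0.67, 0.55, 0.09, 0.50], [-0.32, -0.82, 0.23, 0.43], [0.66, 0.18, 0.42, 0.6]]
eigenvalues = [0.98, 0.03, 0.25, 0.25]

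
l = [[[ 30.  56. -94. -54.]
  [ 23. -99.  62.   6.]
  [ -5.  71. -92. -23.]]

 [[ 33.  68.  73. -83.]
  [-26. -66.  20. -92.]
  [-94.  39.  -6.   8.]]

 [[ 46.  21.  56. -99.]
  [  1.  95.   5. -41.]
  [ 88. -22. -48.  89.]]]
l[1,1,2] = 20.0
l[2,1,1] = 95.0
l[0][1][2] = 62.0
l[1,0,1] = 68.0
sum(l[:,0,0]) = 109.0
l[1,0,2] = 73.0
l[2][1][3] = -41.0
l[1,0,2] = 73.0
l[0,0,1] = 56.0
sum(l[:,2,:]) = 5.0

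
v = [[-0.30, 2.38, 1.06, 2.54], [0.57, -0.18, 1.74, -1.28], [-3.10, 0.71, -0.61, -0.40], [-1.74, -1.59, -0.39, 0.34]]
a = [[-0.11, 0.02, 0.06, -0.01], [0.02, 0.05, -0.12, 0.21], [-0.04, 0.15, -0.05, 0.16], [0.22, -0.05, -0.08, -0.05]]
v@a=[[0.6, 0.15, -0.56, 0.55], [-0.42, 0.33, 0.07, 0.30], [0.29, -0.1, -0.21, 0.1], [0.25, -0.19, 0.08, -0.40]]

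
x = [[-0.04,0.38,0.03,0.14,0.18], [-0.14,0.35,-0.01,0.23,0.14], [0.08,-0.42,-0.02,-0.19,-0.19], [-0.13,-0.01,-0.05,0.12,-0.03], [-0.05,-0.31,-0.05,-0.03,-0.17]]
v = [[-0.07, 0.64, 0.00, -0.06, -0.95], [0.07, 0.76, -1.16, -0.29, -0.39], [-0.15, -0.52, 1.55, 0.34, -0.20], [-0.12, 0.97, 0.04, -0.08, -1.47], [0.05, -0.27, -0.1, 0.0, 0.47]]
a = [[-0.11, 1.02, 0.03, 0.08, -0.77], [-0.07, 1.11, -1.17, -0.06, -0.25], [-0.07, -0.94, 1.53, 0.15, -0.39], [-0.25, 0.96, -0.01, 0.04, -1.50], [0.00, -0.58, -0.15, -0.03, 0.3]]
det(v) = -0.00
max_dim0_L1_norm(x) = 1.47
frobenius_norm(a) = 3.38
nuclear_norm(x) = 1.15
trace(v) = 2.63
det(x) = -0.00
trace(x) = 0.24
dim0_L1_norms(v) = [0.46, 3.16, 2.85, 0.77, 3.48]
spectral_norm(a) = 2.72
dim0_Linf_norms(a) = [0.25, 1.11, 1.53, 0.15, 1.5]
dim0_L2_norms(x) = [0.22, 0.73, 0.08, 0.35, 0.34]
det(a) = 0.00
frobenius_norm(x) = 0.91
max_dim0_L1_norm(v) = 3.48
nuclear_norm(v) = 4.41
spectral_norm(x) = 0.87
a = x + v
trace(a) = 2.87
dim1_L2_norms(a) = [1.29, 1.63, 1.84, 1.8, 0.67]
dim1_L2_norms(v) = [1.15, 1.47, 1.69, 1.77, 0.55]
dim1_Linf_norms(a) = [1.02, 1.17, 1.53, 1.5, 0.58]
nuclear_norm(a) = 5.18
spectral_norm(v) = 2.45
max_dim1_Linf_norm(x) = 0.42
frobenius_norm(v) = 3.13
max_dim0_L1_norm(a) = 4.61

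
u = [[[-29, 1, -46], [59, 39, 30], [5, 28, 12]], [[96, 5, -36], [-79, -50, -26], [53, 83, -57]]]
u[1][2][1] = 83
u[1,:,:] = [[96, 5, -36], [-79, -50, -26], [53, 83, -57]]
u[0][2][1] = 28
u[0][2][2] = 12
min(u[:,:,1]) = -50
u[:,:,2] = [[-46, 30, 12], [-36, -26, -57]]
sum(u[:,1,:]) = -27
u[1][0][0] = 96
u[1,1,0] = -79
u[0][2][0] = 5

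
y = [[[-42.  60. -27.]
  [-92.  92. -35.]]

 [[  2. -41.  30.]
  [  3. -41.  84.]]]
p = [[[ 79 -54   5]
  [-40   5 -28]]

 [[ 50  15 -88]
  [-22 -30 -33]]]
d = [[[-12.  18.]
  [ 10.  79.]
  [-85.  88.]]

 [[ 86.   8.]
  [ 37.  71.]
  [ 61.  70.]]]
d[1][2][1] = 70.0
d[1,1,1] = 71.0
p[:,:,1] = [[-54, 5], [15, -30]]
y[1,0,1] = -41.0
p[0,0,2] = 5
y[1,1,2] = 84.0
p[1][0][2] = -88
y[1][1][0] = 3.0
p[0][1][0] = -40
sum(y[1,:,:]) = 37.0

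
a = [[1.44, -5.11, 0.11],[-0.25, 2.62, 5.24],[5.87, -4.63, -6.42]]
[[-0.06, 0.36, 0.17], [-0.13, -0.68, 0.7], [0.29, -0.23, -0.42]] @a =[[0.82, 0.46, 0.79], [4.09, -4.36, -8.07], [-1.99, -0.14, 1.52]]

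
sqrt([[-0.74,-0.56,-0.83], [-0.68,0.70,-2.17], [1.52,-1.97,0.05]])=[[1.13, -1.02, -1.28], [0.57, 0.42, -1.38], [1.12, -0.79, 0.62]]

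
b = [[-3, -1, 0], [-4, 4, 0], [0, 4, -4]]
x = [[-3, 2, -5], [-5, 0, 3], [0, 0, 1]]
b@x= [[14, -6, 12], [-8, -8, 32], [-20, 0, 8]]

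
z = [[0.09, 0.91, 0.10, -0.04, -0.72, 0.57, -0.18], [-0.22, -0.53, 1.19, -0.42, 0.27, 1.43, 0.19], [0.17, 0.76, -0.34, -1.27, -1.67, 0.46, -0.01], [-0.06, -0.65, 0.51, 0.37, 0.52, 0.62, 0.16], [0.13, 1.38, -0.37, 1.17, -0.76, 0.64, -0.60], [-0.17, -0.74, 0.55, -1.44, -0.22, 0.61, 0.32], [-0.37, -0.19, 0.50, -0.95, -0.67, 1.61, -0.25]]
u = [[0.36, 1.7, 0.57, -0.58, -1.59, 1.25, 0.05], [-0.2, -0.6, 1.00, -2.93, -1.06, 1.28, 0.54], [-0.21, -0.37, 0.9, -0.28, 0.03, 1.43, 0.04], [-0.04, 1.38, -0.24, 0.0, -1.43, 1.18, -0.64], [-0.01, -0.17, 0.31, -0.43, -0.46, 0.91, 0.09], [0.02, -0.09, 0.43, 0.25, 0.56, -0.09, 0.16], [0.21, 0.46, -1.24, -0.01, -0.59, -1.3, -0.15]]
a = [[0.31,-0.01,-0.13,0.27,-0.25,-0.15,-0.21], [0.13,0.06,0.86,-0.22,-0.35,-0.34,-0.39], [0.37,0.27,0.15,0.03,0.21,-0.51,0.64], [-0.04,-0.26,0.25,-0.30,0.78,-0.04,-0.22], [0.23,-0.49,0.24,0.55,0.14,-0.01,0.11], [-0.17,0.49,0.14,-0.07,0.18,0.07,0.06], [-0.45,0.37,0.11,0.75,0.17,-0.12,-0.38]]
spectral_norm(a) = 1.12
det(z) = -0.00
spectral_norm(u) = 4.51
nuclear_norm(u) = 10.98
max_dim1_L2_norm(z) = 2.31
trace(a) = 0.05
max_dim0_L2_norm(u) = 3.04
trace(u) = -0.04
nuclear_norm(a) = 5.71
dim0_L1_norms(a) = [1.7, 1.95, 1.88, 2.19, 2.08, 1.24, 2.01]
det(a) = -0.08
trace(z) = -0.81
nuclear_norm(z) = 9.34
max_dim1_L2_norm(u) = 3.61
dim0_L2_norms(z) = [0.52, 2.14, 1.58, 2.5, 2.17, 2.52, 0.79]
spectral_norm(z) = 3.39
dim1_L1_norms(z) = [2.61, 4.25, 4.68, 2.89, 5.05, 4.05, 4.54]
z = a @ u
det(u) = 0.00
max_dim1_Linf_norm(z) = 1.67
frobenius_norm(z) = 5.03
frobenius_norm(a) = 2.34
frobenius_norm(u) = 5.96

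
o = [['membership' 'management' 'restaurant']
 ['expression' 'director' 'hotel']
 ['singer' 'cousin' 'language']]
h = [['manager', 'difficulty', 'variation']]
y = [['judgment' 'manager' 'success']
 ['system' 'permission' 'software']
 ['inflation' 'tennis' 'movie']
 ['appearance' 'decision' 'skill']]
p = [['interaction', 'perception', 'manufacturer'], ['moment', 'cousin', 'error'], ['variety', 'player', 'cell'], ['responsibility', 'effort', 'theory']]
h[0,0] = 'manager'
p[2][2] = 'cell'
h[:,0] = ['manager']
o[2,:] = ['singer', 'cousin', 'language']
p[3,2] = 'theory'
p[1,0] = 'moment'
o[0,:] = ['membership', 'management', 'restaurant']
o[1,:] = ['expression', 'director', 'hotel']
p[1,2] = 'error'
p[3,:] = ['responsibility', 'effort', 'theory']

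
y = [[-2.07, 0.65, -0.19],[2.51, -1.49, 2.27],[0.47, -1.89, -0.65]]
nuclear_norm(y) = 7.18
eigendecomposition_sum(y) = [[(-2.83-0j), (0.35-0j), -0.84-0.00j], [(1.51+0j), -0.19+0.00j, (0.45+0j)], [2.63+0.00j, (-0.32+0j), (0.78+0j)]] + [[0.38-0.07j, (0.15+0.26j), 0.32-0.23j], [0.50+1.05j, -0.65+0.64j, (0.91+0.76j)], [-1.08+0.68j, (-0.78-0.63j), (-0.71+1.09j)]] + [[(0.38+0.07j), (0.15-0.26j), (0.32+0.23j)], [0.50-1.05j, (-0.65-0.64j), 0.91-0.76j], [-1.08-0.68j, -0.78+0.63j, -0.71-1.09j]]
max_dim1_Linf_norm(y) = 2.51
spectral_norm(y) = 4.23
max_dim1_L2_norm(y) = 3.7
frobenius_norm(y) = 4.76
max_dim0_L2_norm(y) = 3.29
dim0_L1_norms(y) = [5.05, 4.03, 3.11]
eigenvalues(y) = [(-2.24+0j), (-0.98+1.66j), (-0.98-1.66j)]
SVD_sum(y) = [[-1.49, 0.93, -0.87], [2.75, -1.72, 1.61], [0.73, -0.46, 0.43]] + [[0.01, 0.17, 0.16], [0.03, 0.44, 0.41], [-0.09, -1.30, -1.23]] + [[-0.59,-0.45,0.52], [-0.27,-0.21,0.24], [-0.17,-0.13,0.15]]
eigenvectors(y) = [[0.68+0.00j, (0.2+0.08j), (0.2-0.08j)], [(-0.36+0j), -0.08+0.65j, (-0.08-0.65j)], [-0.63+0.00j, (-0.72+0j), -0.72-0.00j]]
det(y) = -8.36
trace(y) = -4.21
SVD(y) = [[-0.46, -0.12, 0.88], [0.86, -0.32, 0.41], [0.23, 0.94, 0.25]] @ diag([4.23338537098865, 1.9072457752156387, 1.035838719889045]) @ [[0.76,-0.47,0.44], [-0.05,-0.73,-0.69], [-0.65,-0.50,0.58]]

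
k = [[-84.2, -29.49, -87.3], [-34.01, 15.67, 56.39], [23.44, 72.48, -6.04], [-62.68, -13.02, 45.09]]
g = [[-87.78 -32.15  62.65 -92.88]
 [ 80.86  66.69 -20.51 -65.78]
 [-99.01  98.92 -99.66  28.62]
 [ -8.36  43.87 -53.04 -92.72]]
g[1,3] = -65.78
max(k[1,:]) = 56.39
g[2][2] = -99.66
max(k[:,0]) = 23.44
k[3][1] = -13.02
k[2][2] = -6.04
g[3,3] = -92.72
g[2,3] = 28.62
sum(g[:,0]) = -114.29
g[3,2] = -53.04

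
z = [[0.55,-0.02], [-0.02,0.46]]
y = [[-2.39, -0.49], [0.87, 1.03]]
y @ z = [[-1.30, -0.18], [0.46, 0.46]]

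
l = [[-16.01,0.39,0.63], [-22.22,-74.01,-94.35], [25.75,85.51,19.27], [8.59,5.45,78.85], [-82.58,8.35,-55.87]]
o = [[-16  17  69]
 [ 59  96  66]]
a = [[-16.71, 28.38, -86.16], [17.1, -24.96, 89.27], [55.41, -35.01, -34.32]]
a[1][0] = 17.1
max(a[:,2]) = 89.27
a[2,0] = 55.41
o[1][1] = 96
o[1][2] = 66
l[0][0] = -16.01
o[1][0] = 59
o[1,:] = [59, 96, 66]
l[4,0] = -82.58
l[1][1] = -74.01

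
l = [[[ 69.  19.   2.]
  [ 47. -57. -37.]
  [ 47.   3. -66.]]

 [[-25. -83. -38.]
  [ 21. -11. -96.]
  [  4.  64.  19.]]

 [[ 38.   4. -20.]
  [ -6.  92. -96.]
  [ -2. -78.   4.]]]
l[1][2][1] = 64.0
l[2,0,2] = -20.0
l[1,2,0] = 4.0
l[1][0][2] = -38.0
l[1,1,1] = -11.0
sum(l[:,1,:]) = -143.0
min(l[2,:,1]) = -78.0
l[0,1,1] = -57.0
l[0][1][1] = -57.0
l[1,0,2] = -38.0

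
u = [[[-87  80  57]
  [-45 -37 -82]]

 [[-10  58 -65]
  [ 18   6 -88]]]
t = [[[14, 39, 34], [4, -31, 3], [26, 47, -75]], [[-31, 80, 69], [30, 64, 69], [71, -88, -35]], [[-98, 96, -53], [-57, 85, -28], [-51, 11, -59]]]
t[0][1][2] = 3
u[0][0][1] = 80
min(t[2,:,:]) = -98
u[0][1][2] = -82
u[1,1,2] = -88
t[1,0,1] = 80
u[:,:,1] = [[80, -37], [58, 6]]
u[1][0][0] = -10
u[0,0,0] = -87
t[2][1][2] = -28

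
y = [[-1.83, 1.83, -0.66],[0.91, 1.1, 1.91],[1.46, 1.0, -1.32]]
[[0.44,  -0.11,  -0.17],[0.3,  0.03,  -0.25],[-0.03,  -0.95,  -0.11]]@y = [[-1.15, 0.51, -0.28], [-0.89, 0.33, 0.19], [-0.97, -1.21, -1.65]]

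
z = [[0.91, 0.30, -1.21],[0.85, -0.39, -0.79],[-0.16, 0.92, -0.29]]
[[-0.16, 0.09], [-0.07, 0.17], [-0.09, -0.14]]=z @ [[-0.03, 0.02], [-0.08, -0.18], [0.09, -0.10]]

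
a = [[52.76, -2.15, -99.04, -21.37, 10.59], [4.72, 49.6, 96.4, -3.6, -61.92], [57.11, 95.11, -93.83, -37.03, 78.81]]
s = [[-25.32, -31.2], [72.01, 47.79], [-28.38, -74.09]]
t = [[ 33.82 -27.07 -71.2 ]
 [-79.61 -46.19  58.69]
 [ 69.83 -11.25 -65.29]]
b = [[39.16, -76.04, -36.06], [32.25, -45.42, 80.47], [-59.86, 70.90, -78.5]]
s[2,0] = -28.38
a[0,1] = -2.15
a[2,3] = -37.03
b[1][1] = -45.42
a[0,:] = [52.76, -2.15, -99.04, -21.37, 10.59]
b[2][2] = -78.5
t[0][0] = 33.82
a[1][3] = -3.6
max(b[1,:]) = 80.47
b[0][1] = -76.04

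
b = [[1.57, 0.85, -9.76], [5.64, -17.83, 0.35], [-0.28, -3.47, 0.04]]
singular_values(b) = [18.99, 9.9, 1.28]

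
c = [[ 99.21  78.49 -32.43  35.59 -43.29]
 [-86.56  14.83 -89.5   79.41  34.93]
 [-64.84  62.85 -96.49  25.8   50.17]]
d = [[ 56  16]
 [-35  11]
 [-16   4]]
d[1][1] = 11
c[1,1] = 14.83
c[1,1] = 14.83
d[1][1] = 11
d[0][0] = 56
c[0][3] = 35.59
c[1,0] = -86.56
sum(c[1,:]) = -46.89000000000002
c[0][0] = 99.21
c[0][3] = 35.59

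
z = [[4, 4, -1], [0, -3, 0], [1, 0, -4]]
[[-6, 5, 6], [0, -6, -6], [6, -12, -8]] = z@ [[-2, 0, 0], [0, 2, 2], [-2, 3, 2]]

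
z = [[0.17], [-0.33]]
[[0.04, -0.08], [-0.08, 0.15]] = z@[[0.24, -0.46]]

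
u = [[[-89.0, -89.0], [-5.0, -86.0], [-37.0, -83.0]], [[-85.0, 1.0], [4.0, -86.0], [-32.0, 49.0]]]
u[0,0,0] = -89.0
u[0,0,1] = -89.0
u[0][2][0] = -37.0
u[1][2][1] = 49.0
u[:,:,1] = [[-89.0, -86.0, -83.0], [1.0, -86.0, 49.0]]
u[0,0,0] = -89.0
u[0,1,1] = -86.0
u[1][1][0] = 4.0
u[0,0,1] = -89.0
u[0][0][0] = -89.0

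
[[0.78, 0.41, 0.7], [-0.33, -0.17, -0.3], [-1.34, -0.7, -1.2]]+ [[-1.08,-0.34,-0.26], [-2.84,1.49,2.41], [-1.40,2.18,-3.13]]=[[-0.30, 0.07, 0.44], [-3.17, 1.32, 2.11], [-2.74, 1.48, -4.33]]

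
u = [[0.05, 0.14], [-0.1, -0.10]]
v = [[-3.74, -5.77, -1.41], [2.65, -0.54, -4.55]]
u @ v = [[0.18,-0.36,-0.71], [0.11,0.63,0.6]]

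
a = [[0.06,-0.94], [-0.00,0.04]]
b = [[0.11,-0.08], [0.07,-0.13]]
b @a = [[0.01,-0.11], [0.0,-0.07]]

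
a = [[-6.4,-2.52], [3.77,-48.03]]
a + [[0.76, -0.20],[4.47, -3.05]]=[[-5.64, -2.72], [8.24, -51.08]]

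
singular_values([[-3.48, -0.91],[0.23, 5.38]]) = [5.55, 3.34]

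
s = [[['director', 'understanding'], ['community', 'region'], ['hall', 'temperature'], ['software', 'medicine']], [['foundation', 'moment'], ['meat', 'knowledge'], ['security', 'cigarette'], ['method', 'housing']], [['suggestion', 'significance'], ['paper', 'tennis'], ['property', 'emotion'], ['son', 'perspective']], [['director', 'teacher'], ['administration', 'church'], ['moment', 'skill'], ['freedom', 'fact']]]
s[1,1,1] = 'knowledge'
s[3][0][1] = 'teacher'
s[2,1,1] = 'tennis'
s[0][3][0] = 'software'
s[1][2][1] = 'cigarette'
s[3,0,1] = 'teacher'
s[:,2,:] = [['hall', 'temperature'], ['security', 'cigarette'], ['property', 'emotion'], ['moment', 'skill']]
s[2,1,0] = 'paper'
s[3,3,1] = 'fact'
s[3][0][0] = 'director'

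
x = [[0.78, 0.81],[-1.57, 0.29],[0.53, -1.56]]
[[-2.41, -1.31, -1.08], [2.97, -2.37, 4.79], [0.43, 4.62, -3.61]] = x@ [[-2.07, 1.03, -2.80],[-0.98, -2.61, 1.36]]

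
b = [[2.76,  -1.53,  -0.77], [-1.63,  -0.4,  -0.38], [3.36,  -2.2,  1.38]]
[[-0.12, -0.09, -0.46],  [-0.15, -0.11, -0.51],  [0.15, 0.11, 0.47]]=b @ [[0.04,  0.03,  0.13], [0.08,  0.06,  0.29], [0.14,  0.1,  0.49]]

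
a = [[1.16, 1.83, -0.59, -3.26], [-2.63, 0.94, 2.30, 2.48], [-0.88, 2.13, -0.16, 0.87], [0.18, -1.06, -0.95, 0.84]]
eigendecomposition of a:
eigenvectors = [[-0.11-0.54j,(-0.11+0.54j),-0.80+0.00j,0.56+0.00j], [(0.64+0j),0.64-0.00j,-0.15+0.00j,(-0.28+0j)], [(0.39-0.15j),0.39+0.15j,(-0.44+0j),0.77+0.00j], [-0.14+0.31j,(-0.14-0.31j),-0.37+0.00j,(0.15+0j)]]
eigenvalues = [(2.26+2.85j), (2.26-2.85j), (-0.32+0j), (-1.41+0j)]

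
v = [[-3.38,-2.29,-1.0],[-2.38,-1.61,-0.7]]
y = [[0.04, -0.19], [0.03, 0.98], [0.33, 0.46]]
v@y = [[-0.53,-2.06], [-0.37,-1.45]]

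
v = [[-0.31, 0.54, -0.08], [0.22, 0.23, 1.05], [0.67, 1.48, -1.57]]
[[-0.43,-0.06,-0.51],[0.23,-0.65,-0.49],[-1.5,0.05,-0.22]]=v @ [[0.10, -0.28, 0.43], [-0.69, -0.35, -0.76], [0.35, -0.48, -0.39]]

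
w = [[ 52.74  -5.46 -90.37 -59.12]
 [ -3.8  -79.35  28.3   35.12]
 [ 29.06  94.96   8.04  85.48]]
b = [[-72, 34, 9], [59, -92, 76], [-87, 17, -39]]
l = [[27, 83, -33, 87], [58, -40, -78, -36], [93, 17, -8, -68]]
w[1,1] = -79.35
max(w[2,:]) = 94.96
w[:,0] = [52.74, -3.8, 29.06]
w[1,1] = -79.35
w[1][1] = -79.35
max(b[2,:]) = 17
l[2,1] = 17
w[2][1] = 94.96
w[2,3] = 85.48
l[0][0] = 27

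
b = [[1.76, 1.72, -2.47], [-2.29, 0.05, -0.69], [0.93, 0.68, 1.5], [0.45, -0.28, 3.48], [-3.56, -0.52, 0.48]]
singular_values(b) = [5.04, 4.48, 1.25]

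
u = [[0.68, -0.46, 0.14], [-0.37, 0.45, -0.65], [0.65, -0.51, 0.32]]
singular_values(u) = [1.43, 0.44, 0.0]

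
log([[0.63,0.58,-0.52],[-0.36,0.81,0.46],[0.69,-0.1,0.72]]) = [[0.00, 0.55, -0.71], [-0.55, -0.0, 0.33], [0.71, -0.33, 0.00]]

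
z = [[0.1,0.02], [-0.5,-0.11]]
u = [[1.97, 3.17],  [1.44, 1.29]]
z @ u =[[0.23, 0.34], [-1.14, -1.73]]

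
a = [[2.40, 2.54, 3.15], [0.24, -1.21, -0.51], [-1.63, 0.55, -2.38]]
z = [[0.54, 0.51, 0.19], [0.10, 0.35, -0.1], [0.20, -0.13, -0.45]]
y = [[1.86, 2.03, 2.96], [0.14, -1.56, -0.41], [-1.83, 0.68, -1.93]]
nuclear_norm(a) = 7.86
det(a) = 5.35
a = z + y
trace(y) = -1.63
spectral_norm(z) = 0.82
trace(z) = 0.44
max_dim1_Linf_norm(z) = 0.54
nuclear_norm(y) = 6.88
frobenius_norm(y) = 5.15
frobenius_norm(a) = 5.70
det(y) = 0.02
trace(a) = -1.19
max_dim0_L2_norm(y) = 3.56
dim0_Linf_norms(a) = [2.4, 2.54, 3.15]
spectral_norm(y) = 4.63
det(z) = -0.10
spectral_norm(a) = 5.29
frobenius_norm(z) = 0.99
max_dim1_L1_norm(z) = 1.24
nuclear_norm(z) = 1.56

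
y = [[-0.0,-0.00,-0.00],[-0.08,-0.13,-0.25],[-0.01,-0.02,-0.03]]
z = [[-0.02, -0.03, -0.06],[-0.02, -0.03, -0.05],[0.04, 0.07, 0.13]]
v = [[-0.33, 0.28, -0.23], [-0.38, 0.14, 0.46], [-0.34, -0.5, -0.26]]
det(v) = -0.19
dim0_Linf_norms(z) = [0.04, 0.07, 0.13]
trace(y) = -0.16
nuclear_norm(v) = 1.75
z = v @ y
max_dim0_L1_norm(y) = 0.28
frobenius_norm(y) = 0.30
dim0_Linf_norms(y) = [0.08, 0.13, 0.25]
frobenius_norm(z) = 0.18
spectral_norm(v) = 0.69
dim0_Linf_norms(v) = [0.38, 0.5, 0.46]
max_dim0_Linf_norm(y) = 0.25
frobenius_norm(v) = 1.02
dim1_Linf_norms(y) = [0.0, 0.25, 0.03]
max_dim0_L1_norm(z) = 0.24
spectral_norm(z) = 0.18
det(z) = 0.00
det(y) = 0.00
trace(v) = -0.45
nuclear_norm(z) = 0.19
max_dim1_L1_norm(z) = 0.24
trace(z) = 0.08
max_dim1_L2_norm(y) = 0.29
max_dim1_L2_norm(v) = 0.66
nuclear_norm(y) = 0.30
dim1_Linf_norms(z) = [0.06, 0.05, 0.13]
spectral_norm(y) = 0.30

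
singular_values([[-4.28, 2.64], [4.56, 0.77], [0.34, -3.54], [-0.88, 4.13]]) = [7.16, 5.09]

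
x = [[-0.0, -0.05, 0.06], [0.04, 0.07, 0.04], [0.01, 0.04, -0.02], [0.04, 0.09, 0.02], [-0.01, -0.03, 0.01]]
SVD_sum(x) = [[-0.02, -0.04, -0.00], [0.03, 0.08, 0.01], [0.01, 0.04, 0.0], [0.04, 0.09, 0.01], [-0.01, -0.03, -0.00]] + [[0.02,-0.01,0.06], [0.01,-0.01,0.03], [-0.01,0.0,-0.02], [0.0,-0.0,0.01], [0.0,-0.0,0.01]] + [[0.0, -0.00, -0.0], [0.0, -0.0, -0.00], [0.00, -0.0, -0.00], [-0.0, 0.0, 0.00], [-0.00, 0.0, 0.0]]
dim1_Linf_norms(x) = [0.06, 0.07, 0.04, 0.09, 0.03]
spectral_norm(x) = 0.14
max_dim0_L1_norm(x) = 0.28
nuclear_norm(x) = 0.23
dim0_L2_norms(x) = [0.06, 0.13, 0.08]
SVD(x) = [[-0.28, 0.82, -0.24], [0.57, 0.43, -0.22], [0.27, -0.3, -0.39], [0.69, 0.15, 0.46], [-0.21, 0.16, 0.73]] @ diag([0.144878943875578, 0.08066249317435915, 0.0019114958523597254]) @ [[0.38, 0.92, 0.08], [0.23, -0.18, 0.96], [-0.9, 0.35, 0.28]]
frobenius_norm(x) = 0.17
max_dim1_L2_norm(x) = 0.1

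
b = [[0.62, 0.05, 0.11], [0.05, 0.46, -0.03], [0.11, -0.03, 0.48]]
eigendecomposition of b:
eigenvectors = [[0.88, 0.44, -0.16], [0.14, -0.57, -0.81], [0.45, -0.69, 0.56]]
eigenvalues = [0.68, 0.38, 0.49]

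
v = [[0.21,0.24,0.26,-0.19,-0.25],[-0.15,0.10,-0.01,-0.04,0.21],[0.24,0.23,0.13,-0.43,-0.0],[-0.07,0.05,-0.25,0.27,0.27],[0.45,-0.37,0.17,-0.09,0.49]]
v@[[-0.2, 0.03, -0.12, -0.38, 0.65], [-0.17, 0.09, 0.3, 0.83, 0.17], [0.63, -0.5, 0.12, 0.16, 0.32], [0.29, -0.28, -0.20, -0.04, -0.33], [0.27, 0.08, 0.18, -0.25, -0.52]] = [[-0.04, -0.07, 0.07, 0.23, 0.45], [0.05, 0.04, 0.09, 0.09, -0.18], [-0.13, 0.08, 0.14, 0.14, 0.38], [-0.00, 0.07, -0.01, -0.05, -0.35], [0.19, -0.04, -0.04, -0.57, 0.06]]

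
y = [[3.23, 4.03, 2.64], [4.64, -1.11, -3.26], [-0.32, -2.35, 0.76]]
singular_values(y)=[6.11, 5.67, 1.94]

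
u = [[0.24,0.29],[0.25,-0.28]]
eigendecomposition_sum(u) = [[0.3, 0.14], [0.12, 0.05]] + [[-0.06,0.15], [0.13,-0.33]]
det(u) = -0.14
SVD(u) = [[-0.71, 0.7],[0.7, 0.71]] @ diag([0.40311756752728817, 0.34654902503236434]) @ [[0.01, -1.0], [1.0, 0.01]]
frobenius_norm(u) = 0.53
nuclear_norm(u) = 0.75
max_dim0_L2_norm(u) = 0.4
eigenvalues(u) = [0.35, -0.39]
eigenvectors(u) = [[0.93, -0.42], [0.37, 0.91]]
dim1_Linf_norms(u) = [0.29, 0.28]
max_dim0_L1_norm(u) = 0.57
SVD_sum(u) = [[-0.0,0.29],  [0.0,-0.28]] + [[0.24, 0.0], [0.25, 0.00]]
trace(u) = -0.04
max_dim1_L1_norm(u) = 0.53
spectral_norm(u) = 0.40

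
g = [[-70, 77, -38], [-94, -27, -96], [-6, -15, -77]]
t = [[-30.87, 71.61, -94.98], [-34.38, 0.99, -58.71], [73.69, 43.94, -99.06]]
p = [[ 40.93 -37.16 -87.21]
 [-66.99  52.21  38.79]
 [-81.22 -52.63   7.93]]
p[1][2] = 38.79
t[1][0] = -34.38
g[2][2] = -77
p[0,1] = -37.16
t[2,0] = 73.69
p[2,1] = -52.63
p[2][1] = -52.63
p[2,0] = -81.22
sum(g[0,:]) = -31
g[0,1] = 77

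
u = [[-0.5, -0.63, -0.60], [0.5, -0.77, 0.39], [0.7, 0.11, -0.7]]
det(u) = -0.997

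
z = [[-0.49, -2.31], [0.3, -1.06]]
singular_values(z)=[2.56, 0.47]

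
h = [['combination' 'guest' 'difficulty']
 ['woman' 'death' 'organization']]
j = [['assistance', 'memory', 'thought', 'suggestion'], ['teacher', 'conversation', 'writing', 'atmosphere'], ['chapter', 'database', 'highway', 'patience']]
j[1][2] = 'writing'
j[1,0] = 'teacher'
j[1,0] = 'teacher'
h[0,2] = 'difficulty'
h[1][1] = 'death'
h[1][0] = 'woman'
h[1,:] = ['woman', 'death', 'organization']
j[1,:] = ['teacher', 'conversation', 'writing', 'atmosphere']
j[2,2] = 'highway'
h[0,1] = 'guest'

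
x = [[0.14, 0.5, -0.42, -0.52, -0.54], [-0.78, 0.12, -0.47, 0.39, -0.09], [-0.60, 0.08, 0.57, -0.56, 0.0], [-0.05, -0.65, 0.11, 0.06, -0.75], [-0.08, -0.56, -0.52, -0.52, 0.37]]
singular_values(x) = [1.01, 1.0, 1.0, 1.0, 1.0]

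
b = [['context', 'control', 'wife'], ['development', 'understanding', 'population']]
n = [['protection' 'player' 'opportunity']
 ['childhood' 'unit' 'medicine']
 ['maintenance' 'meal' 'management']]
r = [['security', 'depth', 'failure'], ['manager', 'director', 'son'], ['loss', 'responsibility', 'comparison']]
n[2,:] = ['maintenance', 'meal', 'management']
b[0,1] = 'control'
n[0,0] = 'protection'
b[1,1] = 'understanding'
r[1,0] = 'manager'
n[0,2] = 'opportunity'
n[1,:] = ['childhood', 'unit', 'medicine']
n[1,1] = 'unit'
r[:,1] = ['depth', 'director', 'responsibility']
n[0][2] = 'opportunity'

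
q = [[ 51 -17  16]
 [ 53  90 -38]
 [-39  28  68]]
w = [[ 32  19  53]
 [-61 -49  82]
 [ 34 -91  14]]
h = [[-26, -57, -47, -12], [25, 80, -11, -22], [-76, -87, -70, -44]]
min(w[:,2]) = 14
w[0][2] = 53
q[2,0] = -39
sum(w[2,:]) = -43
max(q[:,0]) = 53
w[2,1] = -91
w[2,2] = 14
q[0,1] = -17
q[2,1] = 28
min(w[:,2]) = 14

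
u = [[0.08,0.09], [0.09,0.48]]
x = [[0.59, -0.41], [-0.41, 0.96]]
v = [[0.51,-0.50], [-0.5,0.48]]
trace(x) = 1.55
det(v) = -0.01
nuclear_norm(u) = 0.56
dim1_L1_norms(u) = [0.17, 0.57]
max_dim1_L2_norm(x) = 1.04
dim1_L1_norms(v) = [1.01, 0.98]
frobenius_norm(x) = 1.27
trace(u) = 0.56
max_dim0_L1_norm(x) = 1.37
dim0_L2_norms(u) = [0.12, 0.49]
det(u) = 0.03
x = v + u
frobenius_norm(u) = 0.50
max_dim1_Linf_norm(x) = 0.96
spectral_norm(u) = 0.50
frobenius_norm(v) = 1.00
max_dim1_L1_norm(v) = 1.01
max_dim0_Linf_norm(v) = 0.51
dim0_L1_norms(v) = [1.01, 0.98]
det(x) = 0.40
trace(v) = 0.99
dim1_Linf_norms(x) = [0.59, 0.96]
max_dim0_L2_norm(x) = 1.04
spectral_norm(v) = 1.00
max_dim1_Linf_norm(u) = 0.48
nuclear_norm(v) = 1.00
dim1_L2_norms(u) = [0.12, 0.49]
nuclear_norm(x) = 1.55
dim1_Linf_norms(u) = [0.09, 0.48]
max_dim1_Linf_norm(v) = 0.51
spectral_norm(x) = 1.22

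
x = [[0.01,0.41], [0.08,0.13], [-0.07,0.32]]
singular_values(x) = [0.54, 0.11]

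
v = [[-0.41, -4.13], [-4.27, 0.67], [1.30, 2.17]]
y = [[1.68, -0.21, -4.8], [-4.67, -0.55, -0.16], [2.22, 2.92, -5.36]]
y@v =[[-6.03,-17.50],[4.06,18.57],[-20.35,-18.84]]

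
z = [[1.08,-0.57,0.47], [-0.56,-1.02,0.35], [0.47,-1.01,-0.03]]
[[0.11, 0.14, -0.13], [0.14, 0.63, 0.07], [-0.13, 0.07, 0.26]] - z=[[-0.97,0.71,-0.60], [0.70,1.65,-0.28], [-0.6,1.08,0.29]]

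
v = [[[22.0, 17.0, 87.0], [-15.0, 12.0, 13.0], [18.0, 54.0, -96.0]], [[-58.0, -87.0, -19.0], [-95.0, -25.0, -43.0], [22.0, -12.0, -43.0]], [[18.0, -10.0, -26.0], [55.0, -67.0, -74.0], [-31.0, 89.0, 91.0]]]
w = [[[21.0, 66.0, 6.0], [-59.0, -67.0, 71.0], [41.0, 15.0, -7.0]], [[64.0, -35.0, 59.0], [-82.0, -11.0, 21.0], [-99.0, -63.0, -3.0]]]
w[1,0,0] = 64.0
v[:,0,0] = [22.0, -58.0, 18.0]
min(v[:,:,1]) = -87.0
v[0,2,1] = 54.0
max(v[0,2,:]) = 54.0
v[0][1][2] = 13.0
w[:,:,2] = [[6.0, 71.0, -7.0], [59.0, 21.0, -3.0]]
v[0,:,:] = [[22.0, 17.0, 87.0], [-15.0, 12.0, 13.0], [18.0, 54.0, -96.0]]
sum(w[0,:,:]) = 87.0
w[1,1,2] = 21.0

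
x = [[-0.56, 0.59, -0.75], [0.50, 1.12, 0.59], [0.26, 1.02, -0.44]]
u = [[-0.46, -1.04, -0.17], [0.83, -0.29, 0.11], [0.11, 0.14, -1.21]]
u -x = [[0.10, -1.63, 0.58], [0.33, -1.41, -0.48], [-0.15, -0.88, -0.77]]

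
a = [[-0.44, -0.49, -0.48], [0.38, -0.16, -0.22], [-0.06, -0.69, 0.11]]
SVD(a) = [[-0.79,0.55,-0.27], [-0.08,-0.52,-0.85], [-0.61,-0.65,0.46]] @ diag([0.9514473095922998, 0.528583575422395, 0.43548527054683617]) @ [[0.37, 0.86, 0.35], [-0.76, 0.5, -0.42], [-0.53, -0.11, 0.84]]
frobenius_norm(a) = 1.17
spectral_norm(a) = 0.95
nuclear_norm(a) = 1.92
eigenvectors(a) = [[(-0.22+0j), (0.79+0j), 0.79-0.00j], [-0.44+0.00j, -0.13-0.44j, -0.13+0.44j], [0.87+0.00j, (0.21-0.35j), (0.21+0.35j)]]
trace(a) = -0.49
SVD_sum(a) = [[-0.28, -0.65, -0.26], [-0.03, -0.06, -0.02], [-0.22, -0.50, -0.2]] + [[-0.22, 0.14, -0.12],[0.21, -0.14, 0.12],[0.26, -0.17, 0.14]] + [[0.06, 0.01, -0.10],[0.2, 0.04, -0.31],[-0.11, -0.02, 0.17]]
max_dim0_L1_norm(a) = 1.34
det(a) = 0.22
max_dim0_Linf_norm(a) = 0.69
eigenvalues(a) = [(0.47+0j), (-0.48+0.48j), (-0.48-0.48j)]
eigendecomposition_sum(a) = [[0.03+0.00j,0.06+0.00j,-0.08+0.00j], [0.06+0.00j,0.12+0.00j,(-0.16+0j)], [-0.12-0.00j,-0.25-0.00j,0.32-0.00j]] + [[-0.24+0.21j, -0.28-0.34j, (-0.2-0.12j)], [0.16+0.09j, -0.14+0.21j, (-0.03+0.13j)], [0.03+0.16j, (-0.22+0.03j), (-0.1+0.06j)]] + [[(-0.24-0.21j), -0.28+0.34j, -0.20+0.12j], [0.16-0.09j, (-0.14-0.21j), -0.03-0.13j], [0.03-0.16j, (-0.22-0.03j), (-0.1-0.06j)]]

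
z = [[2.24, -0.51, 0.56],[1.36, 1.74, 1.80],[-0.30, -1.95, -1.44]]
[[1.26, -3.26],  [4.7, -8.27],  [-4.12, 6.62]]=z @ [[1.39, -2.08], [2.60, -2.94], [-0.95, -0.18]]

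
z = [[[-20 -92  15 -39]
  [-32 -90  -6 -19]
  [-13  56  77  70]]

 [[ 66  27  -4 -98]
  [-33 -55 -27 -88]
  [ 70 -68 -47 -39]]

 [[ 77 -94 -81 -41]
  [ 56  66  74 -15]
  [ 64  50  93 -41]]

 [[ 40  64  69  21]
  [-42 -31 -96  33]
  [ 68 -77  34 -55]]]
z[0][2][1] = 56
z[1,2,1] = -68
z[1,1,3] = -88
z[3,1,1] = -31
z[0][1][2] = -6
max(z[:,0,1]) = 64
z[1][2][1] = -68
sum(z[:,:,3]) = -311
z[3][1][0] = -42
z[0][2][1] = 56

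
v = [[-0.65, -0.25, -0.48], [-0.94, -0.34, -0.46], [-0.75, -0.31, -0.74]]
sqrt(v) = [[0.00+0.56j,0.19j,0.00+0.35j], [0.00+0.96j,0.36j,0.11j], [0.42j,0.00+0.21j,0.00+0.76j]]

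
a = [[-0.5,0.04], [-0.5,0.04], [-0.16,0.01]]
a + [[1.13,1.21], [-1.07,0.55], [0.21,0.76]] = [[0.63, 1.25], [-1.57, 0.59], [0.05, 0.77]]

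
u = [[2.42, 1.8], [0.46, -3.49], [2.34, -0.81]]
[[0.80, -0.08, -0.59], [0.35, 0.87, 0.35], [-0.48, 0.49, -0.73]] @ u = [[0.52,2.20], [2.07,-2.69], [-2.64,-1.98]]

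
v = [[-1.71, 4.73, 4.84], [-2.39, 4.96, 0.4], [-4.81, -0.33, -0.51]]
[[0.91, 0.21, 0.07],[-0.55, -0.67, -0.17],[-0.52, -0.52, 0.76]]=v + [[2.62, -4.52, -4.77], [1.84, -5.63, -0.57], [4.29, -0.19, 1.27]]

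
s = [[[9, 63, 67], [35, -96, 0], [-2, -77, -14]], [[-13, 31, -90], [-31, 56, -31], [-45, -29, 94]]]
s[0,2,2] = -14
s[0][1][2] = 0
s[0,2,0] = -2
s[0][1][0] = 35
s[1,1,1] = 56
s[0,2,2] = -14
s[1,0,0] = -13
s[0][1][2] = 0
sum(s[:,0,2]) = -23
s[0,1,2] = 0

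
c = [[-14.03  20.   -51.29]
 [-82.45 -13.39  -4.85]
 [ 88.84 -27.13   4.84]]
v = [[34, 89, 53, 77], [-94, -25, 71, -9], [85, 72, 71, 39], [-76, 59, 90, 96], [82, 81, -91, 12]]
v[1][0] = -94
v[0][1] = 89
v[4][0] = 82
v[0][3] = 77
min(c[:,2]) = -51.29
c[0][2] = -51.29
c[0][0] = -14.03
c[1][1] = -13.39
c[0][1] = 20.0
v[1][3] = -9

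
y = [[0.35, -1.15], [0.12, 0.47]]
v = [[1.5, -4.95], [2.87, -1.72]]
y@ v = [[-2.78,0.25], [1.53,-1.40]]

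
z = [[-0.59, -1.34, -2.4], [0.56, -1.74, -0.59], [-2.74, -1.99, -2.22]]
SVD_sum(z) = [[-1.31, -1.48, -1.75], [-0.54, -0.61, -0.72], [-1.96, -2.21, -2.62]] + [[0.52, -0.34, -0.10], [1.24, -0.81, -0.24], [-0.69, 0.45, 0.14]] + [[0.2,0.47,-0.55],[-0.14,-0.32,0.38],[-0.10,-0.23,0.26]]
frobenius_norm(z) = 5.29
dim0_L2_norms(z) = [2.86, 2.96, 3.32]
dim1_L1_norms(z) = [4.33, 2.89, 6.95]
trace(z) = -4.55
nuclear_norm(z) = 7.67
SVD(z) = [[-0.54, -0.34, -0.77], [-0.22, -0.82, 0.52], [-0.81, 0.46, 0.37]] @ diag([4.869010810449197, 1.8222981721001543, 0.9803382577913002]) @ [[0.5, 0.56, 0.66], [-0.83, 0.54, 0.16], [-0.27, -0.63, 0.73]]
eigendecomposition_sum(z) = [[0.77,0.01,-0.52], [0.29,0.0,-0.2], [-0.76,-0.01,0.52]] + [[-1.14, -2.15, -1.96], [-0.14, -0.26, -0.24], [-1.66, -3.15, -2.86]] + [[-0.22, 0.81, 0.08],[0.41, -1.48, -0.16],[-0.32, 1.16, 0.12]]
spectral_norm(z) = 4.87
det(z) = 8.70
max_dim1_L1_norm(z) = 6.95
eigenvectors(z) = [[0.68, 0.56, -0.39], [0.26, 0.07, 0.72], [-0.68, 0.82, -0.57]]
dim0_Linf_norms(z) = [2.74, 1.99, 2.4]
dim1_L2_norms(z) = [2.81, 1.92, 4.05]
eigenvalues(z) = [1.29, -4.26, -1.58]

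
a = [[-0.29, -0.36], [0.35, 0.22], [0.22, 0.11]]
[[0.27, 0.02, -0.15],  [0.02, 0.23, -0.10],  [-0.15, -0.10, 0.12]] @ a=[[-0.10, -0.11], [0.05, 0.03], [0.03, 0.05]]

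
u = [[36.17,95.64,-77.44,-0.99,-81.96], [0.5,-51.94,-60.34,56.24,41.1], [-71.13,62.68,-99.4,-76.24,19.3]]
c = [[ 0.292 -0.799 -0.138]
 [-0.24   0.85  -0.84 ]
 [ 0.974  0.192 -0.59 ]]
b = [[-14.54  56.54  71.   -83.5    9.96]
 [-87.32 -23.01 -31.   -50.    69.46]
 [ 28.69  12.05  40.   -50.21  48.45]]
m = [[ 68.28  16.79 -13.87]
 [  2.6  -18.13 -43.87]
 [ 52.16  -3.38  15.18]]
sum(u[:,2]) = -237.18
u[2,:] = [-71.13, 62.68, -99.4, -76.24, 19.3]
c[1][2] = -0.84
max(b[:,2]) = 71.0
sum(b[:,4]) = 127.86999999999999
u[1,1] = -51.94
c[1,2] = -0.84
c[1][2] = -0.84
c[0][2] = -0.138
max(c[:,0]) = 0.974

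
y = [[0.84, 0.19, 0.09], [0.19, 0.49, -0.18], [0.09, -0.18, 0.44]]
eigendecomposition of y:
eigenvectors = [[0.30, -0.92, 0.25], [-0.67, -0.39, -0.63], [-0.68, -0.03, 0.74]]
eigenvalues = [0.22, 0.92, 0.62]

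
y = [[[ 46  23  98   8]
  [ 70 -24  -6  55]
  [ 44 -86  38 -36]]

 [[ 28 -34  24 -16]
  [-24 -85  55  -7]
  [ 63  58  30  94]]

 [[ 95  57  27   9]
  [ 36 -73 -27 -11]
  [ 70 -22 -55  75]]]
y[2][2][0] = 70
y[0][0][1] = 23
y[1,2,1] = 58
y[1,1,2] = 55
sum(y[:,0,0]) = 169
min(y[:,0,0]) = 28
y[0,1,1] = -24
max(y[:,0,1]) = 57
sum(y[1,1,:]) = -61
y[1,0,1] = -34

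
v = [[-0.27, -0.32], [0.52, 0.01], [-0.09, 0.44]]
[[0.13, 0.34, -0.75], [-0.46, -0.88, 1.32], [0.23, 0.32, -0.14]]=v@[[-0.89, -1.7, 2.54], [0.33, 0.37, 0.20]]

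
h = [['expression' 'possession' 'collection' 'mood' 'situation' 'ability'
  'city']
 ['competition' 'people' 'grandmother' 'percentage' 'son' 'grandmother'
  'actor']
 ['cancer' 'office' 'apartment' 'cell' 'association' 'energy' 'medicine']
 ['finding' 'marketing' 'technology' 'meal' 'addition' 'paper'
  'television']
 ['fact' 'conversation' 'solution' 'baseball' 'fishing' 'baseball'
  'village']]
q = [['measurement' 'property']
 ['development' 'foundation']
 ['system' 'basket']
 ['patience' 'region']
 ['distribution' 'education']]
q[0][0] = 'measurement'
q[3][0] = 'patience'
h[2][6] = 'medicine'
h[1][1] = 'people'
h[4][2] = 'solution'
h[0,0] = 'expression'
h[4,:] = ['fact', 'conversation', 'solution', 'baseball', 'fishing', 'baseball', 'village']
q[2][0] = 'system'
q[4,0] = 'distribution'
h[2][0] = 'cancer'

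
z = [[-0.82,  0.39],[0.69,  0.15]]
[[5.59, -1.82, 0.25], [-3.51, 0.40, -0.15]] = z @ [[-5.63,1.09,-0.24], [2.49,-2.37,0.13]]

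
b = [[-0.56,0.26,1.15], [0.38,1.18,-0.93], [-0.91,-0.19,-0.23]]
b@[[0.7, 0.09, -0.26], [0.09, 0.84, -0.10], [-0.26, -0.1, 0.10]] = [[-0.67, 0.05, 0.23], [0.61, 1.12, -0.31], [-0.59, -0.22, 0.23]]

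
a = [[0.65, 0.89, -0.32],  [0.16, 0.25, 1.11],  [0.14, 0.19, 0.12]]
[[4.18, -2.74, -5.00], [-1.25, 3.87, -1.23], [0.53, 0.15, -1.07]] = a @ [[3.19, 1.35, -5.37], [1.66, -2.67, -1.68], [-1.96, 3.89, 0.04]]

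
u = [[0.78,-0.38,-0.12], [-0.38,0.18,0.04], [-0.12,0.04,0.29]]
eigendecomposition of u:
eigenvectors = [[-0.89, 0.44, 0.13], [0.43, 0.9, -0.13], [0.18, 0.06, 0.98]]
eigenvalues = [0.99, -0.01, 0.27]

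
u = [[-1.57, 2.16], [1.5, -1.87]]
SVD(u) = [[-0.74, 0.67],[0.67, 0.74]] @ diag([3.587508141387973, 0.0847663581558721]) @ [[0.60, -0.80],[0.80, 0.6]]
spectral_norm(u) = 3.59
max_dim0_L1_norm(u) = 4.03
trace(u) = -3.44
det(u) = -0.30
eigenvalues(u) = [0.09, -3.53]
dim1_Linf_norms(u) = [2.16, 1.87]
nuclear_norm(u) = 3.67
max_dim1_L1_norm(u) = 3.73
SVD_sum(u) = [[-1.62, 2.13],[1.45, -1.91]] + [[0.05, 0.03], [0.05, 0.04]]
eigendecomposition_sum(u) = [[0.05, 0.05], [0.04, 0.04]] + [[-1.62, 2.11], [1.46, -1.91]]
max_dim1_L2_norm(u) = 2.67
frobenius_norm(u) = 3.59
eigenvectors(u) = [[0.79, -0.74],[0.61, 0.67]]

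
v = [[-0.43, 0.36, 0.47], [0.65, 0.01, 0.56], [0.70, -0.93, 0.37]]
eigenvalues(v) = [(-0.88+0j), (0.41+0.59j), (0.41-0.59j)]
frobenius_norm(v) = 1.66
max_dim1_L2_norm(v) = 1.22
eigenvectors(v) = [[(-0.78+0j),-0.38-0.08j,-0.38+0.08j], [(0.2+0j),(-0.68+0j),(-0.68-0j)], [0.59+0.00j,(-0.05-0.62j),(-0.05+0.62j)]]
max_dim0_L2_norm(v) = 1.05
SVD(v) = [[-0.28, 0.72, -0.63], [0.45, 0.68, 0.58], [0.85, -0.12, -0.51]] @ diag([1.4087989015358455, 0.776627128168974, 0.4189701168620592]) @ [[0.71, -0.63, 0.31], [0.06, 0.49, 0.87], [0.70, 0.6, -0.39]]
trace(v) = -0.05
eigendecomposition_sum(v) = [[(-0.71+0j), 0.39-0.00j, 0.09-0.00j],[(0.18-0j), -0.10+0.00j, (-0.02+0j)],[(0.53-0j), -0.29+0.00j, (-0.07+0j)]] + [[(0.14-0.01j), (-0.01+0.2j), 0.19-0.08j], [(0.23-0.07j), (0.05+0.35j), (0.29-0.22j)], [(0.08+0.21j), -0.32+0.08j, (0.22+0.25j)]] + [[0.14+0.01j, -0.01-0.20j, (0.19+0.08j)],[0.23+0.07j, (0.05-0.35j), (0.29+0.22j)],[0.08-0.21j, (-0.32-0.08j), 0.22-0.25j]]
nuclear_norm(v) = 2.60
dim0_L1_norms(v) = [1.78, 1.3, 1.4]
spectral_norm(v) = 1.41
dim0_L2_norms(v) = [1.05, 1.0, 0.82]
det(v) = -0.46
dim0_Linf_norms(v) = [0.7, 0.93, 0.56]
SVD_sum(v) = [[-0.28, 0.24, -0.12], [0.45, -0.4, 0.20], [0.85, -0.75, 0.37]] + [[0.03,0.28,0.49], [0.03,0.26,0.46], [-0.01,-0.05,-0.08]] + [[-0.19,-0.16,0.1],[0.17,0.15,-0.09],[-0.15,-0.13,0.08]]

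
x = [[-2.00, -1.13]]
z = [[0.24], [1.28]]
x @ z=[[-1.93]]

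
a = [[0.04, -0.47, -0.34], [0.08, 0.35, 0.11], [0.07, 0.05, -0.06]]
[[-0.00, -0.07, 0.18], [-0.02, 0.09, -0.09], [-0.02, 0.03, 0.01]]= a @ [[-0.31, 0.07, 0.16], [0.03, 0.31, -0.26], [-0.07, -0.22, -0.14]]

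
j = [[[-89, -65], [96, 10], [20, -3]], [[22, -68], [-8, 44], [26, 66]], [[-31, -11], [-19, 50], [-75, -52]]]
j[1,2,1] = 66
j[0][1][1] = 10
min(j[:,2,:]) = -75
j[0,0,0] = -89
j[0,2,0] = 20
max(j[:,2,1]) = 66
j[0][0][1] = -65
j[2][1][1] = 50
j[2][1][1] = 50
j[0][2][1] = -3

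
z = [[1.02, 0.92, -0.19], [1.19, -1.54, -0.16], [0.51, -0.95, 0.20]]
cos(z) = [[0.16,0.07,0.16], [0.21,-0.32,0.01], [0.17,-0.63,0.96]]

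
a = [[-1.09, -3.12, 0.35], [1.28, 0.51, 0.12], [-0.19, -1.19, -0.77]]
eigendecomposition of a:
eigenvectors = [[(-0.8+0j), -0.80-0.00j, -0.22+0.00j], [0.19+0.48j, 0.19-0.48j, (0.12+0j)], [-0.29-0.04j, (-0.29+0.04j), 0.97+0.00j]]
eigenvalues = [(-0.24+1.9j), (-0.24-1.9j), (-0.88+0j)]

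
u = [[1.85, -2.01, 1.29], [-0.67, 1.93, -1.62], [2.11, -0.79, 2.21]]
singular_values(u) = [4.85, 1.35, 0.74]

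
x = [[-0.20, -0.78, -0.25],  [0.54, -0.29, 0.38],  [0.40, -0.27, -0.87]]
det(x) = -0.549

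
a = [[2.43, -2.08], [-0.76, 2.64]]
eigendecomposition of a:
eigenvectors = [[-0.87, 0.84], [-0.49, -0.55]]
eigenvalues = [1.27, 3.8]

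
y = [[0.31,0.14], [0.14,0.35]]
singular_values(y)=[0.47, 0.19]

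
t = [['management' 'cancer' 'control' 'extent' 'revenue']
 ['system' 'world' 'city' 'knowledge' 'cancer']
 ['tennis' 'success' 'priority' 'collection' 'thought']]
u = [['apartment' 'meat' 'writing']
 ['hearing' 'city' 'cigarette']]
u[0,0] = 'apartment'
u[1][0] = 'hearing'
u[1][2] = 'cigarette'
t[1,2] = 'city'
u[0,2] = 'writing'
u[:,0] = ['apartment', 'hearing']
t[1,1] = 'world'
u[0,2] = 'writing'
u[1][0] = 'hearing'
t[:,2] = ['control', 'city', 'priority']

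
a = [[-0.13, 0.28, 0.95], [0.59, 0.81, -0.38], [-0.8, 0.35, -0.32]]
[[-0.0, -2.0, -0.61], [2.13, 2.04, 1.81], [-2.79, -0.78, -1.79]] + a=[[-0.13, -1.72, 0.34], [2.72, 2.85, 1.43], [-3.59, -0.43, -2.11]]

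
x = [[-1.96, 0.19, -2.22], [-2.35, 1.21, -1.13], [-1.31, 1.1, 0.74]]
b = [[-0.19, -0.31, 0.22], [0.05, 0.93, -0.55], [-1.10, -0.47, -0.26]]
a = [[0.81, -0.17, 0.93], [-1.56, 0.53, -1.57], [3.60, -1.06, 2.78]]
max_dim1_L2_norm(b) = 1.22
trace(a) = 4.12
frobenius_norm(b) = 1.69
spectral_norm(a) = 5.33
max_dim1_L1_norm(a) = 7.44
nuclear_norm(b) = 2.45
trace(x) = -0.01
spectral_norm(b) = 1.36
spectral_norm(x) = 4.09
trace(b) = 0.48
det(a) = -0.17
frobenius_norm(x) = 4.53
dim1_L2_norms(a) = [1.24, 2.28, 4.67]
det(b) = 0.12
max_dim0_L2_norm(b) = 1.12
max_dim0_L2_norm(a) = 4.01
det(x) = -1.36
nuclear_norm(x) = 6.21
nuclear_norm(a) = 5.76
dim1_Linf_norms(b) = [0.31, 0.93, 1.1]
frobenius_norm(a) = 5.34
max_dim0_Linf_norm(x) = 2.35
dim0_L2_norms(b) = [1.12, 1.09, 0.65]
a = b @ x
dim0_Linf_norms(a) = [3.6, 1.06, 2.78]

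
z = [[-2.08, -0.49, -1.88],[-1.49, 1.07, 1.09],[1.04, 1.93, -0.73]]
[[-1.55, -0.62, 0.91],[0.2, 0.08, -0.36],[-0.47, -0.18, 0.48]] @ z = [[5.09, 1.85, 1.57],[-0.91, -0.71, -0.03],[1.74, 0.96, 0.34]]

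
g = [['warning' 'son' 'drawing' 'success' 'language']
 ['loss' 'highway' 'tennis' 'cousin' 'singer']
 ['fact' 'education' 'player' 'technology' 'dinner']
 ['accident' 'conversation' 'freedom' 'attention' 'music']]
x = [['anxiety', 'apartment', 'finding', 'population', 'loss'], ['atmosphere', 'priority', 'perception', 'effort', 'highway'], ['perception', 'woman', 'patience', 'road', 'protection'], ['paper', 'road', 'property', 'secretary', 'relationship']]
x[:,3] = ['population', 'effort', 'road', 'secretary']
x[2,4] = 'protection'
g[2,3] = 'technology'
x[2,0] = 'perception'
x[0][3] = 'population'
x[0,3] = 'population'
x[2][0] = 'perception'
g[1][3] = 'cousin'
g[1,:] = ['loss', 'highway', 'tennis', 'cousin', 'singer']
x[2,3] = 'road'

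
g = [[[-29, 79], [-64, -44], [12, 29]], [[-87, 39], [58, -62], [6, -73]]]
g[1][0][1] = 39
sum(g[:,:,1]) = -32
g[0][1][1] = -44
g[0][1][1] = -44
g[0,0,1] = 79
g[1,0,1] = 39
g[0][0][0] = -29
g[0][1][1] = -44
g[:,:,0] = [[-29, -64, 12], [-87, 58, 6]]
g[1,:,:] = [[-87, 39], [58, -62], [6, -73]]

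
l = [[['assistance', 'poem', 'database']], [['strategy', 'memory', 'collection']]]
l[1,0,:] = ['strategy', 'memory', 'collection']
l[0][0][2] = 'database'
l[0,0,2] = 'database'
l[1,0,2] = 'collection'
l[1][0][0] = 'strategy'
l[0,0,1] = 'poem'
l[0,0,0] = 'assistance'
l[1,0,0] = 'strategy'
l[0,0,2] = 'database'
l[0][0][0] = 'assistance'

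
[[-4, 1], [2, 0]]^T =[[-4, 2], [1, 0]]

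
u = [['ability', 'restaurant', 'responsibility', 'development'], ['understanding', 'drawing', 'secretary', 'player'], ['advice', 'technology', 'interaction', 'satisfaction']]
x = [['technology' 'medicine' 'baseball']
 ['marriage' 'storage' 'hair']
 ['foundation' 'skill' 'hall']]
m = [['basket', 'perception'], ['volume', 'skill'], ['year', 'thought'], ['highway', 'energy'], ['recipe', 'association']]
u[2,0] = 'advice'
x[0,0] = 'technology'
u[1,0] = 'understanding'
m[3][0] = 'highway'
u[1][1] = 'drawing'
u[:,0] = ['ability', 'understanding', 'advice']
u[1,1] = 'drawing'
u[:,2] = ['responsibility', 'secretary', 'interaction']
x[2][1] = 'skill'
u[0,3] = 'development'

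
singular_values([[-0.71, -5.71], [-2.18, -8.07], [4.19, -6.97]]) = [12.11, 4.73]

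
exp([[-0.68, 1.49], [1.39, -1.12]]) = [[1.04, 0.84], [0.79, 0.79]]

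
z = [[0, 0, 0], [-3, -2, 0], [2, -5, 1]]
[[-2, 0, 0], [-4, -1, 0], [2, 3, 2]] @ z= [[0, 0, 0], [3, 2, 0], [-5, -16, 2]]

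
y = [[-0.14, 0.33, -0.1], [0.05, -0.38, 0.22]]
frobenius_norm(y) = 0.58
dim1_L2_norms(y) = [0.37, 0.44]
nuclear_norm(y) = 0.67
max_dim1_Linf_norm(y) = 0.38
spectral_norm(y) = 0.57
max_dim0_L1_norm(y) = 0.71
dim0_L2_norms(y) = [0.15, 0.5, 0.24]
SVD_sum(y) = [[-0.08, 0.32, -0.15], [0.1, -0.39, 0.18]] + [[-0.06,0.01,0.05], [-0.05,0.01,0.04]]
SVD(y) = [[-0.64, 0.77], [0.77, 0.64]] @ diag([0.5691135130853656, 0.09954802470985212]) @ [[0.22, -0.88, 0.41], [-0.76, 0.1, 0.64]]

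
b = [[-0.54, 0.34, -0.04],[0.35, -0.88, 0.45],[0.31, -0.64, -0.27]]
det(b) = -0.21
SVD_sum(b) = [[-0.28,0.48,-0.1], [0.49,-0.85,0.17], [0.32,-0.56,0.11]] + [[-0.04, 0.00, 0.13],[-0.10, 0.00, 0.29],[0.11, -0.0, -0.34]] + [[-0.22,-0.14,-0.07],[-0.05,-0.03,-0.01],[-0.12,-0.08,-0.04]]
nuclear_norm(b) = 2.13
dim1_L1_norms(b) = [0.92, 1.68, 1.22]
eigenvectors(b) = [[(0.89+0j),  0.42+0.02j,  (0.42-0.02j)], [(0.38+0j),  -0.25+0.41j,  -0.25-0.41j], [-0.26+0.00j,  (-0.76+0j),  (-0.76-0j)]]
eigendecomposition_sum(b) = [[(-0.47+0j), 0.02+0.00j, -0.27+0.00j], [(-0.2+0j), 0.01+0.00j, -0.12+0.00j], [0.14-0.00j, (-0.01-0j), 0.08-0.00j]] + [[(-0.03-0.26j), 0.16+0.36j, 0.11-0.35j], [0.28+0.11j, (-0.45-0.04j), 0.28+0.31j], [(0.08+0.46j), -0.32-0.63j, (-0.18+0.63j)]] + [[-0.03+0.26j, (0.16-0.36j), 0.11+0.35j], [(0.28-0.11j), (-0.45+0.04j), (0.28-0.31j)], [0.08-0.46j, -0.32+0.63j, -0.18-0.63j]]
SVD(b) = [[-0.43, 0.27, -0.86], [0.76, 0.63, -0.18], [0.49, -0.73, -0.47]] @ diag([1.3203734991166354, 0.4930096774770703, 0.3167890161360513]) @ [[0.49, -0.85, 0.17], [-0.31, 0.01, 0.95], [0.82, 0.52, 0.26]]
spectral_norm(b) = 1.32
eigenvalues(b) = [(-0.38+0j), (-0.65+0.34j), (-0.65-0.34j)]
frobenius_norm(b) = 1.44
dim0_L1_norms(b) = [1.2, 1.86, 0.76]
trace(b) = -1.69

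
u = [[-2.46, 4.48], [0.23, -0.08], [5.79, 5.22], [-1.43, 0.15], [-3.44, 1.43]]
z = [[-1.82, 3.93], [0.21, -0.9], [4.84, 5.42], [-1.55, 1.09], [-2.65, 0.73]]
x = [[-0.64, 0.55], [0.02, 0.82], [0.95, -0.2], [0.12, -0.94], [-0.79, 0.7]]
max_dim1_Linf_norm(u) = 5.79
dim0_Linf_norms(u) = [5.79, 5.22]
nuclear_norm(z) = 12.67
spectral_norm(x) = 1.84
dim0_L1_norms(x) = [2.52, 3.21]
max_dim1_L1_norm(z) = 10.26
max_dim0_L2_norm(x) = 1.55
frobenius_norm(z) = 9.14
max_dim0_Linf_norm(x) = 0.95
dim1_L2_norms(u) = [5.11, 0.24, 7.8, 1.44, 3.73]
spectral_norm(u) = 8.10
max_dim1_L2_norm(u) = 7.8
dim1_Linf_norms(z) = [3.93, 0.9, 5.42, 1.55, 2.65]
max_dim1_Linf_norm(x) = 0.95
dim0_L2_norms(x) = [1.4, 1.55]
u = z + x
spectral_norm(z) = 7.62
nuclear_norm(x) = 2.82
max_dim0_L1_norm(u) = 13.35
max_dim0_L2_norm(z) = 6.88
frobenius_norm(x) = 2.08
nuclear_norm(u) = 14.21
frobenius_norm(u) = 10.14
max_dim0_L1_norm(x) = 3.21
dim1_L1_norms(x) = [1.19, 0.84, 1.15, 1.06, 1.49]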